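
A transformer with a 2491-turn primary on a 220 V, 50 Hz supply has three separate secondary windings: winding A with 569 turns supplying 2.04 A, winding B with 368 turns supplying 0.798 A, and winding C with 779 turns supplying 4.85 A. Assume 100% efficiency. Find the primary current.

I_p ≈ 2.10 A

V_A = 220 × 569/2491 = 50.253 V; V_B = 220 × 368/2491 = 32.501 V; V_C = 220 × 779/2491 = 68.800 V.
P_out = V_A I_A + V_B I_B + V_C I_C = 50.253×2.04 + 32.501×0.798 + 68.800×4.85 = 102.52 + 25.936 + 333.68 = 462.13 W.
Ideal ⇒ P_in = P_out, so I_p = P_out/V_p = 462.13/220 = 2.10 A.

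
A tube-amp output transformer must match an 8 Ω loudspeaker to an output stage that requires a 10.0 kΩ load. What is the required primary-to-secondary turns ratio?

Z_p/Z_s = (N_p/N_s)², so N_p/N_s = √(10000/8) = √1250 = 35.4.

N_p/N_s ≈ 35.4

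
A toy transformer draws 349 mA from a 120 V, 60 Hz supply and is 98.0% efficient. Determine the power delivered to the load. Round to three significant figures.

P_in = V_in I_in = 120 × 0.349 = 41.880 W.
P_out = η P_in = 0.980 × 41.880 = 41.0 W.

P_out ≈ 41.0 W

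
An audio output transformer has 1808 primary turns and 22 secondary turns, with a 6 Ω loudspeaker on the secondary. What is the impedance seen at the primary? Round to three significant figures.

Z_p = (N_p/N_s)² × Z_s = (1808/22)² × 6 = 40500 Ω.

Z_p ≈ 40500 Ω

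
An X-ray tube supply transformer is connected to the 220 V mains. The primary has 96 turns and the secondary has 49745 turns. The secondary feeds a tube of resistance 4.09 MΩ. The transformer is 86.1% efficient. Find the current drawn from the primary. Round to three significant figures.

I_p ≈ 16.8 A

V_s = 220 × 49745/96 = 114000 V.
I_s = V_s/R = 114000/(4.09×10^6) = 0.027873 A.
P_out = V_s I_s = 114000 × 0.027873 = 3177.4 W.
P_in = P_out/η = 3177.4/0.861 = 3690.4 W.
I_p = P_in/V_p = 3690.4/220 = 16.8 A.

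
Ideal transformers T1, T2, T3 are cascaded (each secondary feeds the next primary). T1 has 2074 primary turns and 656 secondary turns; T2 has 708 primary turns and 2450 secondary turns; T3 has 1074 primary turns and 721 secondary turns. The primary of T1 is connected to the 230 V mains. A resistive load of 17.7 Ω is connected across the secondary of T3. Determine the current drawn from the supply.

I_supply ≈ 7.02 A

Secondary of T1: V = 230.00 × 656/2074 = 72.748 V.
Secondary of T2: V = 72.748 × 2450/708 = 251.74 V.
Secondary of T3: V = 251.74 × 721/1074 = 169.00 V.
I_load = 169.00/17.7 = 9.5480 A, so P_out = 169.00 × 9.5480 = 1613.6 W.
All ideal ⇒ P_in = P_out, so I_supply = 1613.6/230 = 7.02 A.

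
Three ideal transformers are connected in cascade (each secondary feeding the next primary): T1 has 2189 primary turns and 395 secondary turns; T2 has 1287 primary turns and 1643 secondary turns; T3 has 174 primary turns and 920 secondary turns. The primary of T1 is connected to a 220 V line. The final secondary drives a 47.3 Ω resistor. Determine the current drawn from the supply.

I_supply ≈ 6.90 A

Secondary of T1: V = 220.00 × 395/2189 = 39.698 V.
Secondary of T2: V = 39.698 × 1643/1287 = 50.680 V.
Secondary of T3: V = 50.680 × 920/174 = 267.96 V.
I_load = 267.96/47.3 = 5.6651 A, so P_out = 267.96 × 5.6651 = 1518.0 W.
All ideal ⇒ P_in = P_out, so I_supply = 1518.0/220 = 6.90 A.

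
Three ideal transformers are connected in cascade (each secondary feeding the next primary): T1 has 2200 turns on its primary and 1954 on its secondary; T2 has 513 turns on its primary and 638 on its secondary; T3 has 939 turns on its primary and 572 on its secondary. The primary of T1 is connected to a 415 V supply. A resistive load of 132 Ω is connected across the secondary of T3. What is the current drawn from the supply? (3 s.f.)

Secondary of T1: V = 415.00 × 1954/2200 = 368.60 V.
Secondary of T2: V = 368.60 × 638/513 = 458.41 V.
Secondary of T3: V = 458.41 × 572/939 = 279.24 V.
I_load = 279.24/132 = 2.1155 A, so P_out = 279.24 × 2.1155 = 590.74 W.
All ideal ⇒ P_in = P_out, so I_supply = 590.74/415 = 1.42 A.

I_supply ≈ 1.42 A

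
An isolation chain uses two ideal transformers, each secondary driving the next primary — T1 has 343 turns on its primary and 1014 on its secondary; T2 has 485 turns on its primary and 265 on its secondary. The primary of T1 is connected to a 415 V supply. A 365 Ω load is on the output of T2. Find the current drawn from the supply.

I_supply ≈ 2.97 A

After T1: V = 415.00 × 1014/343 = 1226.9 V.
After T2: V = 1226.9 × 265/485 = 670.34 V.
I_load = 670.34/365 = 1.8366 A, so P_out = 670.34 × 1.8366 = 1231.1 W.
All ideal ⇒ P_in = P_out, so I_supply = 1231.1/415 = 2.97 A.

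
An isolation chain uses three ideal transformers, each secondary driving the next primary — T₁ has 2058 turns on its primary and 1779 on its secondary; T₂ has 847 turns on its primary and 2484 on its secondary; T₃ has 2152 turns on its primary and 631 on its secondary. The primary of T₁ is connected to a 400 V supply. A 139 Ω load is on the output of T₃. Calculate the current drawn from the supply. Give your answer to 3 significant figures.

Secondary of T₁: V = 400.00 × 1779/2058 = 345.77 V.
Secondary of T₂: V = 345.77 × 2484/847 = 1014.0 V.
Secondary of T₃: V = 1014.0 × 631/2152 = 297.33 V.
I_load = 297.33/139 = 2.1391 A, so P_out = 297.33 × 2.1391 = 636.03 W.
All ideal ⇒ P_in = P_out, so I_supply = 636.03/400 = 1.59 A.

I_supply ≈ 1.59 A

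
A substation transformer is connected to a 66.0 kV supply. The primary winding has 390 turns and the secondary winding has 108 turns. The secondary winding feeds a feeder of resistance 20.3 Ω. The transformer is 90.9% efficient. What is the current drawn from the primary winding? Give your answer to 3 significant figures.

V_s = 66000 × 108/390 = 18277 V.
I_s = V_s/R = 18277/20.3 = 900.34 A.
P_out = V_s I_s = 18277 × 900.34 = 1.6455×10^7 W.
P_in = P_out/η = 1.6455×10^7/0.909 = 1.8103×10^7 W.
I_p = P_in/V_p = 1.8103×10^7/66000 = 274 A.

I_p ≈ 274 A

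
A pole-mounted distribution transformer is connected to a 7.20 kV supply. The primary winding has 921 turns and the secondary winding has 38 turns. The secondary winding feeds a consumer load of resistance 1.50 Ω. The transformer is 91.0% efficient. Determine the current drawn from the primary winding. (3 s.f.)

V_s = 7200 × 38/921 = 297.07 V.
I_s = V_s/R = 297.07/1.50 = 198.05 A.
P_out = V_s I_s = 297.07 × 198.05 = 58833 W.
P_in = P_out/η = 58833/0.910 = 64652 W.
I_p = P_in/V_p = 64652/7200 = 8.98 A.

I_p ≈ 8.98 A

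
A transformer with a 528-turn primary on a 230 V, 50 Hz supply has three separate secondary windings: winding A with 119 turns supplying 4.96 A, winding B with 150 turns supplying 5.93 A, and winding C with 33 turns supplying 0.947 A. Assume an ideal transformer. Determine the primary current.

V_A = 230 × 119/528 = 51.837 V; V_B = 230 × 150/528 = 65.341 V; V_C = 230 × 33/528 = 14.375 V.
P_out = V_A I_A + V_B I_B + V_C I_C = 51.837×4.96 + 65.341×5.93 + 14.375×0.947 = 257.11 + 387.47 + 13.613 = 658.20 W.
Ideal ⇒ P_in = P_out, so I_p = P_out/V_p = 658.20/230 = 2.86 A.

I_p ≈ 2.86 A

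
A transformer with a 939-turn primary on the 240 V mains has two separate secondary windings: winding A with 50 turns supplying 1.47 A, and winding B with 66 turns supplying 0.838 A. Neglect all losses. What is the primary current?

I_p ≈ 0.137 A

V_A = 240 × 50/939 = 12.780 V; V_B = 240 × 66/939 = 16.869 V.
P_out = V_A I_A + V_B I_B = 12.780×1.47 + 16.869×0.838 = 18.786 + 14.136 = 32.922 W.
Ideal ⇒ P_in = P_out, so I_p = P_out/V_p = 32.922/240 = 0.137 A.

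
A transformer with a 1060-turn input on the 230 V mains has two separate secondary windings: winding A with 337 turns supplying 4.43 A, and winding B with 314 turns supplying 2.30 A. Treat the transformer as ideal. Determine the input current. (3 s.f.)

V_A = 230 × 337/1060 = 73.123 V; V_B = 230 × 314/1060 = 68.132 V.
P_out = V_A I_A + V_B I_B = 73.123×4.43 + 68.132×2.30 = 323.93 + 156.70 = 480.64 W.
Ideal ⇒ P_in = P_out, so I_in = P_out/V_in = 480.64/230 = 2.09 A.

I_in ≈ 2.09 A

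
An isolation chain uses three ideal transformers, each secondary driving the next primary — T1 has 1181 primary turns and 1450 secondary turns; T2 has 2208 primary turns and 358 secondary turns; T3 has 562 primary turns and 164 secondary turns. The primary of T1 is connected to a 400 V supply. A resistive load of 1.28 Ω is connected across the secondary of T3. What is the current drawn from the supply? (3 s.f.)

I_supply ≈ 1.05 A

Secondary of T1: V = 400.00 × 1450/1181 = 491.11 V.
Secondary of T2: V = 491.11 × 358/2208 = 79.627 V.
Secondary of T3: V = 79.627 × 164/562 = 23.236 V.
I_load = 23.236/1.28 = 18.153 A, so P_out = 23.236 × 18.153 = 421.82 W.
All ideal ⇒ P_in = P_out, so I_supply = 421.82/400 = 1.05 A.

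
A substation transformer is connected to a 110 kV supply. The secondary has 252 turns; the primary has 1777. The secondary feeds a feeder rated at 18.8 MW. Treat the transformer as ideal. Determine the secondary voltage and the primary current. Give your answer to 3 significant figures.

V_s ≈ 15600 V, I_p ≈ 171 A

V_s = V_p × N_s/N_p = 110000 × 252/1777 = 15599 V.
I_s = P/V_s = 1.88×10^7/15599 = 1205.2 A.
I_p = I_s × N_s/N_p = 1205.2 × 252/1777 = 171 A.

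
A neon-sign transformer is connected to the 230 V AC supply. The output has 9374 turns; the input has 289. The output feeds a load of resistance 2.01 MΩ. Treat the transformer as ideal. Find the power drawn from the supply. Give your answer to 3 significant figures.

V_out = V_in × N_out/N_in = 230 × 9374/289 = 7460.3 V.
I_out = V_out/R = 7460.3/(2.01×10^6) = 0.0037116 A.
I_in = I_out × N_out/N_in = 0.0037116 × 9374/289 = 0.12039 A.
P = V_in I_in = 230 × 0.12039 = 27.7 W.

P ≈ 27.7 W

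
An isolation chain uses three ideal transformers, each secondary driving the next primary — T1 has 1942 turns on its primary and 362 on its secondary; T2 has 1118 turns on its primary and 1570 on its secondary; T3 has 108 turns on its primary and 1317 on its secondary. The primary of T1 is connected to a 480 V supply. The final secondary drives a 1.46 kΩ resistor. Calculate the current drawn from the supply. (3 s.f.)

I_supply ≈ 3.35 A

After T1: V = 480.00 × 362/1942 = 89.475 V.
After T2: V = 89.475 × 1570/1118 = 125.65 V.
After T3: V = 125.65 × 1317/108 = 1532.2 V.
I_load = 1532.2/1460 = 1.0495 A, so P_out = 1532.2 × 1.0495 = 1608.0 W.
All ideal ⇒ P_in = P_out, so I_supply = 1608.0/480 = 3.35 A.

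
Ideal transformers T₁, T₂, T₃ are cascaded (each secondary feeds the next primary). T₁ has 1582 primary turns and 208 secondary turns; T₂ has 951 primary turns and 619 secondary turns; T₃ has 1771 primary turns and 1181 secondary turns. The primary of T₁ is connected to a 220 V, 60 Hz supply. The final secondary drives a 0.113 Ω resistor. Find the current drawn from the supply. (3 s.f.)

Secondary of T₁: V = 220.00 × 208/1582 = 28.925 V.
Secondary of T₂: V = 28.925 × 619/951 = 18.827 V.
Secondary of T₃: V = 18.827 × 1181/1771 = 12.555 V.
I_load = 12.555/0.113 = 111.11 A, so P_out = 12.555 × 111.11 = 1395.0 W.
All ideal ⇒ P_in = P_out, so I_supply = 1395.0/220 = 6.34 A.

I_supply ≈ 6.34 A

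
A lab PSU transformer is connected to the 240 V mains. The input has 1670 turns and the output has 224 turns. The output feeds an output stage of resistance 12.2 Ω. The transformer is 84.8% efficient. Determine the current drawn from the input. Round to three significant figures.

V_out = 240 × 224/1670 = 32.192 V.
I_out = V_out/R = 32.192/12.2 = 2.6387 A.
P_out = V_out I_out = 32.192 × 2.6387 = 84.943 W.
P_in = P_out/η = 84.943/0.848 = 100.17 W.
I_in = P_in/V_in = 100.17/240 = 0.417 A.

I_in ≈ 0.417 A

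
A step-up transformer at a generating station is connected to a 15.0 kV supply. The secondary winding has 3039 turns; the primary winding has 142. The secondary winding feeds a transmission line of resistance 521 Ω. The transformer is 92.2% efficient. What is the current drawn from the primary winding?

I_p ≈ 14300 A

V_s = 15000 × 3039/142 = 321020 V.
I_s = V_s/R = 321020/521 = 616.16 A.
P_out = V_s I_s = 321020 × 616.16 = 1.9780×10^8 W.
P_in = P_out/η = 1.9780×10^8/0.922 = 2.1454×10^8 W.
I_p = P_in/V_p = 2.1454×10^8/15000 = 14300 A.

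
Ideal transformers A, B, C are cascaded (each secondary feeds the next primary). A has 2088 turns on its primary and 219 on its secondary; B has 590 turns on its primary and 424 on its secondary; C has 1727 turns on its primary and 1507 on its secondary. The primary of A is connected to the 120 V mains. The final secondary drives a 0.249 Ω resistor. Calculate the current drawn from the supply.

I_supply ≈ 2.08 A

Secondary of A: V = 120.00 × 219/2088 = 12.586 V.
Secondary of B: V = 12.586 × 424/590 = 9.0450 V.
Secondary of C: V = 9.0450 × 1507/1727 = 7.8928 V.
I_load = 7.8928/0.249 = 31.698 A, so P_out = 7.8928 × 31.698 = 250.18 W.
All ideal ⇒ P_in = P_out, so I_supply = 250.18/120 = 2.08 A.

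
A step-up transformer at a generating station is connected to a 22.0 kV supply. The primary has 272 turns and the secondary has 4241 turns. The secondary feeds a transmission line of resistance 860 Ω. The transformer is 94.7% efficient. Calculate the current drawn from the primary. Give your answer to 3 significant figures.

V_s = 22000 × 4241/272 = 343020 V.
I_s = V_s/R = 343020/860 = 398.86 A.
P_out = V_s I_s = 343020 × 398.86 = 1.3682×10^8 W.
P_in = P_out/η = 1.3682×10^8/0.947 = 1.4448×10^8 W.
I_p = P_in/V_p = 1.4448×10^8/22000 = 6570 A.

I_p ≈ 6570 A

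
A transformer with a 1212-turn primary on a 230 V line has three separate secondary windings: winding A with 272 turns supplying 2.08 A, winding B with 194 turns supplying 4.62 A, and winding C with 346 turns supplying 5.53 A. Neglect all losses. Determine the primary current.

I_p ≈ 2.79 A

V_A = 230 × 272/1212 = 51.617 V; V_B = 230 × 194/1212 = 36.815 V; V_C = 230 × 346/1212 = 65.660 V.
P_out = V_A I_A + V_B I_B + V_C I_C = 51.617×2.08 + 36.815×4.62 + 65.660×5.53 = 107.36 + 170.09 + 363.10 = 640.55 W.
Ideal ⇒ P_in = P_out, so I_p = P_out/V_p = 640.55/230 = 2.79 A.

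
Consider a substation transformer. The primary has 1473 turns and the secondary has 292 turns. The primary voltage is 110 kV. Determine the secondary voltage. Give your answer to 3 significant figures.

V_s/V_p = N_s/N_p, so V_s = 110000 × 292/1473 = 21800 V.

V_s ≈ 21800 V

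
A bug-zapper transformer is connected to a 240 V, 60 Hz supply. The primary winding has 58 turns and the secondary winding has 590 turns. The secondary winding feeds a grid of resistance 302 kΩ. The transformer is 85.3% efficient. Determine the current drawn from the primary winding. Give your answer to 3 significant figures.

V_s = 240 × 590/58 = 2441.4 V.
I_s = V_s/R = 2441.4/302000 = 0.0080840 A.
P_out = V_s I_s = 2441.4 × 0.0080840 = 19.736 W.
P_in = P_out/η = 19.736/0.853 = 23.137 W.
I_p = P_in/V_p = 23.137/240 = 0.0964 A.

I_p ≈ 0.0964 A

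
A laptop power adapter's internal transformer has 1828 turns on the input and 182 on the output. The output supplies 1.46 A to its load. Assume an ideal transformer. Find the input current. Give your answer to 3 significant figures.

I_in ≈ 0.145 A

For an ideal transformer I_in/I_out = N_out/N_in, so I_in = 1.46 × 182/1828 = 0.145 A.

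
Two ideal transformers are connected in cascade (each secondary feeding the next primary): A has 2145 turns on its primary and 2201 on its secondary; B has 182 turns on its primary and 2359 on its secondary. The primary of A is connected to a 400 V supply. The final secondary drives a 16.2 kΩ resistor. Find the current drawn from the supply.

I_supply ≈ 4.37 A

After A: V = 400.00 × 2201/2145 = 410.44 V.
After B: V = 410.44 × 2359/182 = 5320.0 V.
I_load = 5320.0/16200 = 0.32839 A, so P_out = 5320.0 × 0.32839 = 1747.0 W.
All ideal ⇒ P_in = P_out, so I_supply = 1747.0/400 = 4.37 A.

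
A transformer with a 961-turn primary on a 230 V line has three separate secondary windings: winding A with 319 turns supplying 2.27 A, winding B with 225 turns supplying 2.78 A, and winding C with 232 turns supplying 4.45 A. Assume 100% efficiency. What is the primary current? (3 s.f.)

V_A = 230 × 319/961 = 76.348 V; V_B = 230 × 225/961 = 53.850 V; V_C = 230 × 232/961 = 55.525 V.
P_out = V_A I_A + V_B I_B + V_C I_C = 76.348×2.27 + 53.850×2.78 + 55.525×4.45 = 173.31 + 149.70 + 247.09 = 570.10 W.
Ideal ⇒ P_in = P_out, so I_p = P_out/V_p = 570.10/230 = 2.48 A.

I_p ≈ 2.48 A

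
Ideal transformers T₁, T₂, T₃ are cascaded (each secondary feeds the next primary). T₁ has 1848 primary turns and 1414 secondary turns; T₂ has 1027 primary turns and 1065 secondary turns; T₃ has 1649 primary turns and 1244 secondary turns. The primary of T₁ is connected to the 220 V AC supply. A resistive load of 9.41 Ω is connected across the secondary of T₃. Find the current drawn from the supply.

I_supply ≈ 8.38 A

After T₁: V = 220.00 × 1414/1848 = 168.33 V.
After T₂: V = 168.33 × 1065/1027 = 174.56 V.
After T₃: V = 174.56 × 1244/1649 = 131.69 V.
I_load = 131.69/9.41 = 13.995 A, so P_out = 131.69 × 13.995 = 1842.9 W.
All ideal ⇒ P_in = P_out, so I_supply = 1842.9/220 = 8.38 A.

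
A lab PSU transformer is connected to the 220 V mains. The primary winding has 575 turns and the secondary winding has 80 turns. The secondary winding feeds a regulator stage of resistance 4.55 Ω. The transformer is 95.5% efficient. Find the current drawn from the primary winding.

V_s = 220 × 80/575 = 30.609 V.
I_s = V_s/R = 30.609/4.55 = 6.7272 A.
P_out = V_s I_s = 30.609 × 6.7272 = 205.91 W.
P_in = P_out/η = 205.91/0.955 = 215.61 W.
I_p = P_in/V_p = 215.61/220 = 0.980 A.

I_p ≈ 0.980 A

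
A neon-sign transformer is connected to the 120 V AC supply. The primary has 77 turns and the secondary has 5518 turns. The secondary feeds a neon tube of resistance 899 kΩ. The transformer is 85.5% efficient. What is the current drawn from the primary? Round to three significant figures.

I_p ≈ 0.802 A

V_s = 120 × 5518/77 = 8599.5 V.
I_s = V_s/R = 8599.5/899000 = 0.0095656 A.
P_out = V_s I_s = 8599.5 × 0.0095656 = 82.259 W.
P_in = P_out/η = 82.259/0.855 = 96.210 W.
I_p = P_in/V_p = 96.210/120 = 0.802 A.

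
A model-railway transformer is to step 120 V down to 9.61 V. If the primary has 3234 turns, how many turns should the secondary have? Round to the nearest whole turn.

N_s = 259 turns

N_s/N_p = V_s/V_p, so N_s = 3234 × 9.61/120 = 259.0 ≈ 259 turns.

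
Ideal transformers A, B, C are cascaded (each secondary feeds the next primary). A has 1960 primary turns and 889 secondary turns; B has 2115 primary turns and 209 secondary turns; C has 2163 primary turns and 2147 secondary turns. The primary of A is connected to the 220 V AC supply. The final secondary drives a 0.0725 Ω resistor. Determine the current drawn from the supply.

I_supply ≈ 6.01 A

Secondary of A: V = 220.00 × 889/1960 = 99.786 V.
Secondary of B: V = 99.786 × 209/2115 = 9.8606 V.
Secondary of C: V = 9.8606 × 2147/2163 = 9.7877 V.
I_load = 9.7877/0.0725 = 135.00 A, so P_out = 9.7877 × 135.00 = 1321.4 W.
All ideal ⇒ P_in = P_out, so I_supply = 1321.4/220 = 6.01 A.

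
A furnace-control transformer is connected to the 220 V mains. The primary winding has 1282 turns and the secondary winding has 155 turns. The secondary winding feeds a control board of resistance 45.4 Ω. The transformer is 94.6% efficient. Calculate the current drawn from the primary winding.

V_s = 220 × 155/1282 = 26.599 V.
I_s = V_s/R = 26.599/45.4 = 0.58588 A.
P_out = V_s I_s = 26.599 × 0.58588 = 15.584 W.
P_in = P_out/η = 15.584/0.946 = 16.473 W.
I_p = P_in/V_p = 16.473/220 = 0.0749 A.

I_p ≈ 0.0749 A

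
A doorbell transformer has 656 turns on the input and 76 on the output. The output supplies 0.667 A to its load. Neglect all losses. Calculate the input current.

For an ideal transformer I_in/I_out = N_out/N_in, so I_in = 0.667 × 76/656 = 0.0773 A.

I_in ≈ 0.0773 A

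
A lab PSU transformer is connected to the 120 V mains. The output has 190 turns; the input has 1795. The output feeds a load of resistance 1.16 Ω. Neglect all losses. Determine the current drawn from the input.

V_out = V_in × N_out/N_in = 120 × 190/1795 = 12.702 V.
I_out = V_out/R = 12.702/1.16 = 10.950 A.
For an ideal transformer I_in N_in = I_out N_out, so I_in = 10.950 × 190/1795 = 1.16 A.

I_in ≈ 1.16 A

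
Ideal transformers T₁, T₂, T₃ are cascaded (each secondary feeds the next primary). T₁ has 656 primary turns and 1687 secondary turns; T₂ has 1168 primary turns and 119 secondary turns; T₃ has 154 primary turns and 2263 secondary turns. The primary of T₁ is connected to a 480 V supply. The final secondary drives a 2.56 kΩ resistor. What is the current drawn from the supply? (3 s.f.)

After T₁: V = 480.00 × 1687/656 = 1234.4 V.
After T₂: V = 1234.4 × 119/1168 = 125.76 V.
After T₃: V = 125.76 × 2263/154 = 1848.1 V.
I_load = 1848.1/2560 = 0.72191 A, so P_out = 1848.1 × 0.72191 = 1334.1 W.
All ideal ⇒ P_in = P_out, so I_supply = 1334.1/480 = 2.78 A.

I_supply ≈ 2.78 A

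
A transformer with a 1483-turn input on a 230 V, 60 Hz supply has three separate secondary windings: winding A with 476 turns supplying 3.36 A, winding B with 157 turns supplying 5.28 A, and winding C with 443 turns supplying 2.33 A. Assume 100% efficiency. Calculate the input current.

I_in ≈ 2.33 A

V_A = 230 × 476/1483 = 73.823 V; V_B = 230 × 157/1483 = 24.349 V; V_C = 230 × 443/1483 = 68.705 V.
P_out = V_A I_A + V_B I_B + V_C I_C = 73.823×3.36 + 24.349×5.28 + 68.705×2.33 = 248.05 + 128.56 + 160.08 = 536.69 W.
Ideal ⇒ P_in = P_out, so I_in = P_out/V_in = 536.69/230 = 2.33 A.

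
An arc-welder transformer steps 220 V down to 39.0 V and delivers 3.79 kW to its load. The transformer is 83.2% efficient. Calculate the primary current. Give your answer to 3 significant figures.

I_p ≈ 20.7 A

P_in = P_out/η = 3790/0.832 = 4555.3 W.
I_p = P_in/V_p = 4555.3/220 = 20.7 A.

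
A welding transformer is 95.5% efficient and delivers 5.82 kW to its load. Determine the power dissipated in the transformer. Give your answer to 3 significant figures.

P_loss ≈ 274 W

P_in = P_out/η = 5820/0.955 = 6094.24 W.
P_loss = P_in − P_out = 6094.24 − 5820 = 274 W.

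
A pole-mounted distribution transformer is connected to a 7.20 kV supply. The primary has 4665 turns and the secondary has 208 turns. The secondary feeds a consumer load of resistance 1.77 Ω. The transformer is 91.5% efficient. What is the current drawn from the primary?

I_p ≈ 8.84 A

V_s = 7200 × 208/4665 = 321.03 V.
I_s = V_s/R = 321.03/1.77 = 181.37 A.
P_out = V_s I_s = 321.03 × 181.37 = 58226 W.
P_in = P_out/η = 58226/0.915 = 63635 W.
I_p = P_in/V_p = 63635/7200 = 8.84 A.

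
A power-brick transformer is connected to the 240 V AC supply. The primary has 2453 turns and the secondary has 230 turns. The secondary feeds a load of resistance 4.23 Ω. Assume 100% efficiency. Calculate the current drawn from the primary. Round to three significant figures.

V_s = V_p × N_s/N_p = 240 × 230/2453 = 22.503 V.
I_s = V_s/R = 22.503/4.23 = 5.3199 A.
For an ideal transformer I_p N_p = I_s N_s, so I_p = 5.3199 × 230/2453 = 0.499 A.

I_p ≈ 0.499 A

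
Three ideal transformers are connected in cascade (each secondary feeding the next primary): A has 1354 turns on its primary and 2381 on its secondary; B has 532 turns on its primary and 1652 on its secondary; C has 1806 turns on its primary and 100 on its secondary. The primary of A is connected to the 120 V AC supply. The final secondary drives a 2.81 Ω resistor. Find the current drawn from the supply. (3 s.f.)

I_supply ≈ 3.90 A

Secondary of A: V = 120.00 × 2381/1354 = 211.02 V.
Secondary of B: V = 211.02 × 1652/532 = 655.27 V.
Secondary of C: V = 655.27 × 100/1806 = 36.283 V.
I_load = 36.283/2.81 = 12.912 A, so P_out = 36.283 × 12.912 = 468.49 W.
All ideal ⇒ P_in = P_out, so I_supply = 468.49/120 = 3.90 A.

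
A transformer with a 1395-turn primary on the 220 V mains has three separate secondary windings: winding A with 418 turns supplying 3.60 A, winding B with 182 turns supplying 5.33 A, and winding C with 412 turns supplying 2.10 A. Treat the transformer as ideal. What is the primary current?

I_p ≈ 2.39 A

V_A = 220 × 418/1395 = 65.921 V; V_B = 220 × 182/1395 = 28.703 V; V_C = 220 × 412/1395 = 64.975 V.
P_out = V_A I_A + V_B I_B + V_C I_C = 65.921×3.60 + 28.703×5.33 + 64.975×2.10 = 237.32 + 152.98 + 136.45 = 526.75 W.
Ideal ⇒ P_in = P_out, so I_p = P_out/V_p = 526.75/220 = 2.39 A.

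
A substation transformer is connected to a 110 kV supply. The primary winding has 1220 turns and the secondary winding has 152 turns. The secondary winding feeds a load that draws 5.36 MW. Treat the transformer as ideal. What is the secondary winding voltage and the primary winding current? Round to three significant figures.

V_s = V_p × N_s/N_p = 110000 × 152/1220 = 13705 V.
I_s = P/V_s = 5.36×10^6/13705 = 391.10 A.
I_p = I_s × N_s/N_p = 391.10 × 152/1220 = 48.7 A.

V_s ≈ 13700 V, I_p ≈ 48.7 A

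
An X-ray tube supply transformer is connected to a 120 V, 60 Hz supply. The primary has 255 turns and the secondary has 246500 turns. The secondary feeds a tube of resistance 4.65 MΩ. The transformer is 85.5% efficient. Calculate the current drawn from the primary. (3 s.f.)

I_p ≈ 28.2 A

V_s = 120 × 246500/255 = 116000 V.
I_s = V_s/R = 116000/(4.65×10^6) = 0.024946 A.
P_out = V_s I_s = 116000 × 0.024946 = 2893.8 W.
P_in = P_out/η = 2893.8/0.855 = 3384.5 W.
I_p = P_in/V_p = 3384.5/120 = 28.2 A.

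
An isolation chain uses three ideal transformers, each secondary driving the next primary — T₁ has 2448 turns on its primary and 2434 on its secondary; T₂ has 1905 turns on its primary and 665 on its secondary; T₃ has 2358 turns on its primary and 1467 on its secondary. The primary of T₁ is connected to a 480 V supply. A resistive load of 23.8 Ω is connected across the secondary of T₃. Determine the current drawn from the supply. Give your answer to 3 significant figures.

After T₁: V = 480.00 × 2434/2448 = 477.25 V.
After T₂: V = 477.25 × 665/1905 = 166.60 V.
After T₃: V = 166.60 × 1467/2358 = 103.65 V.
I_load = 103.65/23.8 = 4.3550 A, so P_out = 103.65 × 4.3550 = 451.39 W.
All ideal ⇒ P_in = P_out, so I_supply = 451.39/480 = 0.940 A.

I_supply ≈ 0.940 A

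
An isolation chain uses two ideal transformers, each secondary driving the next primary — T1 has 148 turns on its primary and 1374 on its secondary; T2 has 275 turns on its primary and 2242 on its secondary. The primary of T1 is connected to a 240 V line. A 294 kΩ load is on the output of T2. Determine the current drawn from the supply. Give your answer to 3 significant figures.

I_supply ≈ 4.68 A

Secondary of T1: V = 240.00 × 1374/148 = 2228.1 V.
Secondary of T2: V = 2228.1 × 2242/275 = 18165 V.
I_load = 18165/294000 = 0.061786 A, so P_out = 18165 × 0.061786 = 1122.4 W.
All ideal ⇒ P_in = P_out, so I_supply = 1122.4/240 = 4.68 A.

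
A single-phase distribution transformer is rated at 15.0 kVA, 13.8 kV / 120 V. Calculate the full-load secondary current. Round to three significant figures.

I_s = S/V_s = 15000/120 = 125 A.

I_s ≈ 125 A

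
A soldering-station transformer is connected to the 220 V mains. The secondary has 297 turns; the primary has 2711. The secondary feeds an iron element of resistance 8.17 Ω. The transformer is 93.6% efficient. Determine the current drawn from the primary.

I_p ≈ 0.345 A

V_s = 220 × 297/2711 = 24.102 V.
I_s = V_s/R = 24.102/8.17 = 2.9500 A.
P_out = V_s I_s = 24.102 × 2.9500 = 71.101 W.
P_in = P_out/η = 71.101/0.936 = 75.963 W.
I_p = P_in/V_p = 75.963/220 = 0.345 A.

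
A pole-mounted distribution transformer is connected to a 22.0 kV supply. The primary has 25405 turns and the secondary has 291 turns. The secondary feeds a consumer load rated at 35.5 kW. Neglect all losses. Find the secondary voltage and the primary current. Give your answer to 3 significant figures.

V_s = V_p × N_s/N_p = 22000 × 291/25405 = 252.00 V.
I_s = P/V_s = 35500/252.00 = 140.87 A.
I_p = I_s × N_s/N_p = 140.87 × 291/25405 = 1.61 A.

V_s ≈ 252 V, I_p ≈ 1.61 A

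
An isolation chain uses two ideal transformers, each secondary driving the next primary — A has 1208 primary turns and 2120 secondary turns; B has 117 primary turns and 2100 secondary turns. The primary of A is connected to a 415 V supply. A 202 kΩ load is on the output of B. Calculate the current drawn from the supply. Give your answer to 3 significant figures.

Secondary of A: V = 415.00 × 2120/1208 = 728.31 V.
Secondary of B: V = 728.31 × 2100/117 = 13072 V.
I_load = 13072/202000 = 0.064714 A, so P_out = 13072 × 0.064714 = 845.96 W.
All ideal ⇒ P_in = P_out, so I_supply = 845.96/415 = 2.04 A.

I_supply ≈ 2.04 A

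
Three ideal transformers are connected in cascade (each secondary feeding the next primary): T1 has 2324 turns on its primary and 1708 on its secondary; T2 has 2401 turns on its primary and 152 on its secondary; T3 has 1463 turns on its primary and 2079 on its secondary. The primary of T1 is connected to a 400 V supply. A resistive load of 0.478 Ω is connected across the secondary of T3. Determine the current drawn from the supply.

I_supply ≈ 3.66 A

Secondary of T1: V = 400.00 × 1708/2324 = 293.98 V.
Secondary of T2: V = 293.98 × 152/2401 = 18.611 V.
Secondary of T3: V = 18.611 × 2079/1463 = 26.447 V.
I_load = 26.447/0.478 = 55.328 A, so P_out = 26.447 × 55.328 = 1463.3 W.
All ideal ⇒ P_in = P_out, so I_supply = 1463.3/400 = 3.66 A.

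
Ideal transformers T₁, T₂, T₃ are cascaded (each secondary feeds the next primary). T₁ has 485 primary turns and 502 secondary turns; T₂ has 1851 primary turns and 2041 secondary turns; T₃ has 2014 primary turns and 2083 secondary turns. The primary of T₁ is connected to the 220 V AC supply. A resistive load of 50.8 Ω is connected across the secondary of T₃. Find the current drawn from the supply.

I_supply ≈ 6.03 A

Secondary of T₁: V = 220.00 × 502/485 = 227.71 V.
Secondary of T₂: V = 227.71 × 2041/1851 = 251.09 V.
Secondary of T₃: V = 251.09 × 2083/2014 = 259.69 V.
I_load = 259.69/50.8 = 5.1120 A, so P_out = 259.69 × 5.1120 = 1327.5 W.
All ideal ⇒ P_in = P_out, so I_supply = 1327.5/220 = 6.03 A.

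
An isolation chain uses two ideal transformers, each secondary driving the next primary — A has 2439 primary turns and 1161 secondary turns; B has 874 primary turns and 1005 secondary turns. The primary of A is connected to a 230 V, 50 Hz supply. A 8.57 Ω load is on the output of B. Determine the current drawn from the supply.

I_supply ≈ 8.04 A

After A: V = 230.00 × 1161/2439 = 109.48 V.
After B: V = 109.48 × 1005/874 = 125.89 V.
I_load = 125.89/8.57 = 14.690 A, so P_out = 125.89 × 14.690 = 1849.4 W.
All ideal ⇒ P_in = P_out, so I_supply = 1849.4/230 = 8.04 A.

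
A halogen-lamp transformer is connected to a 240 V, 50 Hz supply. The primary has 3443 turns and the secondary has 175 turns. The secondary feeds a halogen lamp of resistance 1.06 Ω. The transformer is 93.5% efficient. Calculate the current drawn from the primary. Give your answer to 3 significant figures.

I_p ≈ 0.626 A

V_s = 240 × 175/3443 = 12.199 V.
I_s = V_s/R = 12.199/1.06 = 11.508 A.
P_out = V_s I_s = 12.199 × 11.508 = 140.38 W.
P_in = P_out/η = 140.38/0.935 = 150.14 W.
I_p = P_in/V_p = 150.14/240 = 0.626 A.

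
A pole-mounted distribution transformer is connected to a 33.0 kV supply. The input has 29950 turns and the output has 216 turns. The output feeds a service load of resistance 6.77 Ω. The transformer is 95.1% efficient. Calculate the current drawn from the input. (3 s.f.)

V_out = 33000 × 216/29950 = 238.00 V.
I_out = V_out/R = 238.00/6.77 = 35.155 A.
P_out = V_out I_out = 238.00 × 35.155 = 8366.7 W.
P_in = P_out/η = 8366.7/0.951 = 8797.8 W.
I_in = P_in/V_in = 8797.8/33000 = 0.267 A.

I_in ≈ 0.267 A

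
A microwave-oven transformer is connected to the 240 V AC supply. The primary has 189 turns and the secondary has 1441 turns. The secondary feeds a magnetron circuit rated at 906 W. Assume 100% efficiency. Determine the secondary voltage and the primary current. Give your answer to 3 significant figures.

V_s ≈ 1830 V, I_p ≈ 3.77 A

V_s = V_p × N_s/N_p = 240 × 1441/189 = 1829.8 V.
I_s = P/V_s = 906/1829.8 = 0.49512 A.
I_p = I_s × N_s/N_p = 0.49512 × 1441/189 = 3.77 A.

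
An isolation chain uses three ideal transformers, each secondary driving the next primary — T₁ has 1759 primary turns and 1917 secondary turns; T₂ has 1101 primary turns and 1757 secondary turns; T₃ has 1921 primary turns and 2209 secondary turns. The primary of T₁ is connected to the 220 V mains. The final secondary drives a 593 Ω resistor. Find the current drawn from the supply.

After T₁: V = 220.00 × 1917/1759 = 239.76 V.
After T₂: V = 239.76 × 1757/1101 = 382.62 V.
After T₃: V = 382.62 × 2209/1921 = 439.98 V.
I_load = 439.98/593 = 0.74195 A, so P_out = 439.98 × 0.74195 = 326.44 W.
All ideal ⇒ P_in = P_out, so I_supply = 326.44/220 = 1.48 A.

I_supply ≈ 1.48 A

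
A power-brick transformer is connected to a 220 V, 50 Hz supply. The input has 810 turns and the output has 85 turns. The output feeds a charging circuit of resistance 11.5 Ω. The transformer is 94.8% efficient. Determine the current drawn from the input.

V_out = 220 × 85/810 = 23.086 V.
I_out = V_out/R = 23.086/11.5 = 2.0075 A.
P_out = V_out I_out = 23.086 × 2.0075 = 46.346 W.
P_in = P_out/η = 46.346/0.948 = 48.889 W.
I_in = P_in/V_in = 48.889/220 = 0.222 A.

I_in ≈ 0.222 A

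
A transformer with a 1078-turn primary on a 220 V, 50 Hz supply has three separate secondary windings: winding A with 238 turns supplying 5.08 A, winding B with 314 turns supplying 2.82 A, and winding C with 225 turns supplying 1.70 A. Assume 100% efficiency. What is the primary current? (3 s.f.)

V_A = 220 × 238/1078 = 48.571 V; V_B = 220 × 314/1078 = 64.082 V; V_C = 220 × 225/1078 = 45.918 V.
P_out = V_A I_A + V_B I_B + V_C I_C = 48.571×5.08 + 64.082×2.82 + 45.918×1.70 = 246.74 + 180.71 + 78.061 = 505.51 W.
Ideal ⇒ P_in = P_out, so I_p = P_out/V_p = 505.51/220 = 2.30 A.

I_p ≈ 2.30 A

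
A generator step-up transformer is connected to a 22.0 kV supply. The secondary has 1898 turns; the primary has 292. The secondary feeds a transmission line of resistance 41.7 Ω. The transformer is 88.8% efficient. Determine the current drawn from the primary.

V_s = 22000 × 1898/292 = 143000 V.
I_s = V_s/R = 143000/41.7 = 3429.3 A.
P_out = V_s I_s = 143000 × 3429.3 = 4.9038×10^8 W.
P_in = P_out/η = 4.9038×10^8/0.888 = 5.5223×10^8 W.
I_p = P_in/V_p = 5.5223×10^8/22000 = 25100 A.

I_p ≈ 25100 A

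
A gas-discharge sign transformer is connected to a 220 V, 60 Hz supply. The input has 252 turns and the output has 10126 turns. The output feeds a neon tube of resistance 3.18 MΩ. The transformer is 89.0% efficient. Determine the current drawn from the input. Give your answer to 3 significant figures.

I_in ≈ 0.126 A

V_out = 220 × 10126/252 = 8840.2 V.
I_out = V_out/R = 8840.2/(3.18×10^6) = 0.0027799 A.
P_out = V_out I_out = 8840.2 × 0.0027799 = 24.575 W.
P_in = P_out/η = 24.575/0.890 = 27.612 W.
I_in = P_in/V_in = 27.612/220 = 0.126 A.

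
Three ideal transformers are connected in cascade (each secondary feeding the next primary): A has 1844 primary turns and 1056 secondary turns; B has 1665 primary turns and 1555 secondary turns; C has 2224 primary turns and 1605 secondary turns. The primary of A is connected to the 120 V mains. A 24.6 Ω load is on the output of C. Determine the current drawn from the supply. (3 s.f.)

After A: V = 120.00 × 1056/1844 = 68.720 V.
After B: V = 68.720 × 1555/1665 = 64.180 V.
After C: V = 64.180 × 1605/2224 = 46.317 V.
I_load = 46.317/24.6 = 1.8828 A, so P_out = 46.317 × 1.8828 = 87.206 W.
All ideal ⇒ P_in = P_out, so I_supply = 87.206/120 = 0.727 A.

I_supply ≈ 0.727 A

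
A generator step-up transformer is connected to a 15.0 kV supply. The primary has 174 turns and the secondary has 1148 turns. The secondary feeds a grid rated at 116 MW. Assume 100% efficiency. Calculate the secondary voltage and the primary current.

V_s = V_p × N_s/N_p = 15000 × 1148/174 = 98966 V.
I_s = P/V_s = 1.16×10^8/98966 = 1172.1 A.
I_p = I_s × N_s/N_p = 1172.1 × 1148/174 = 7730 A.

V_s ≈ 99000 V, I_p ≈ 7730 A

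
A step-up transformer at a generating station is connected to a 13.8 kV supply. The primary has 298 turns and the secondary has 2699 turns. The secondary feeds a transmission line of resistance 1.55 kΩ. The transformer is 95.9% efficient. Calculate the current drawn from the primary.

V_s = 13800 × 2699/298 = 124990 V.
I_s = V_s/R = 124990/1550 = 80.637 A.
P_out = V_s I_s = 124990 × 80.637 = 1.0079×10^7 W.
P_in = P_out/η = 1.0079×10^7/0.959 = 1.0509×10^7 W.
I_p = P_in/V_p = 1.0509×10^7/13800 = 762 A.

I_p ≈ 762 A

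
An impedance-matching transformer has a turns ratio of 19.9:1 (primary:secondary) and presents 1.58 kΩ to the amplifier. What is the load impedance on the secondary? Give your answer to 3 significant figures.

Z_s ≈ 3.99 Ω

Z_s = Z_p/(N_p/N_s)² = 1580/19.9² = 3.99 Ω.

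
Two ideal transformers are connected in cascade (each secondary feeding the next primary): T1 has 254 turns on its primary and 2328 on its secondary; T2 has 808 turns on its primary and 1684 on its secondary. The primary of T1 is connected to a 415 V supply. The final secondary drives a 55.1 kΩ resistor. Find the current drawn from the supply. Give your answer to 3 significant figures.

I_supply ≈ 2.75 A

After T1: V = 415.00 × 2328/254 = 3803.6 V.
After T2: V = 3803.6 × 1684/808 = 7927.4 V.
I_load = 7927.4/55100 = 0.14387 A, so P_out = 7927.4 × 0.14387 = 1140.5 W.
All ideal ⇒ P_in = P_out, so I_supply = 1140.5/415 = 2.75 A.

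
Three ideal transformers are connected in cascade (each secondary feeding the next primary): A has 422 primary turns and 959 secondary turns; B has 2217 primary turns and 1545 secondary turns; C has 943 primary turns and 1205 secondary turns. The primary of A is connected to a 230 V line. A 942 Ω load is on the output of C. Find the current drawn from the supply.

After A: V = 230.00 × 959/422 = 522.68 V.
After B: V = 522.68 × 1545/2217 = 364.25 V.
After C: V = 364.25 × 1205/943 = 465.45 V.
I_load = 465.45/942 = 0.49411 A, so P_out = 465.45 × 0.49411 = 229.98 W.
All ideal ⇒ P_in = P_out, so I_supply = 229.98/230 = 1.00 A.

I_supply ≈ 1.00 A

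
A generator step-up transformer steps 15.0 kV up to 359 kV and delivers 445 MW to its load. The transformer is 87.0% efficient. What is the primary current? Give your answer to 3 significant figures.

I_p ≈ 34100 A

P_in = P_out/η = 4.45×10^8/0.870 = 5.1149×10^8 W.
I_p = P_in/V_p = 5.1149×10^8/15000 = 34100 A.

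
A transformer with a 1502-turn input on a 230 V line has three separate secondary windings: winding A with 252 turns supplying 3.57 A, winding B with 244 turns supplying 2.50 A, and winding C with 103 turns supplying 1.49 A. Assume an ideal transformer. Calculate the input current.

I_in ≈ 1.11 A

V_A = 230 × 252/1502 = 38.589 V; V_B = 230 × 244/1502 = 37.364 V; V_C = 230 × 103/1502 = 15.772 V.
P_out = V_A I_A + V_B I_B + V_C I_C = 38.589×3.57 + 37.364×2.50 + 15.772×1.49 = 137.76 + 93.409 + 23.501 = 254.67 W.
Ideal ⇒ P_in = P_out, so I_in = P_out/V_in = 254.67/230 = 1.11 A.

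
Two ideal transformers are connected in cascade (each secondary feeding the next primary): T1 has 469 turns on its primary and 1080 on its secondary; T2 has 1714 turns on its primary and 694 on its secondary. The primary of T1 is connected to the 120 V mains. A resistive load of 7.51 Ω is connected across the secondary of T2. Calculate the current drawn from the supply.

Secondary of T1: V = 120.00 × 1080/469 = 276.33 V.
Secondary of T2: V = 276.33 × 694/1714 = 111.89 V.
I_load = 111.89/7.51 = 14.898 A, so P_out = 111.89 × 14.898 = 1666.9 W.
All ideal ⇒ P_in = P_out, so I_supply = 1666.9/120 = 13.9 A.

I_supply ≈ 13.9 A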